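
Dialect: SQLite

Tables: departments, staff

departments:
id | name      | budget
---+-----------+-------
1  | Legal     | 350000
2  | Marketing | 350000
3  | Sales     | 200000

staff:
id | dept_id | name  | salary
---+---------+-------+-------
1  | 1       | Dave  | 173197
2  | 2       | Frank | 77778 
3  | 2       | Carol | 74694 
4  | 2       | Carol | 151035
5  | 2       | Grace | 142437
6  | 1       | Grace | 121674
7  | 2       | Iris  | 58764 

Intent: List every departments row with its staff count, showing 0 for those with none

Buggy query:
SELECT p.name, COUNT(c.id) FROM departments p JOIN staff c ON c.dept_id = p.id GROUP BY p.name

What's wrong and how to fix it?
Bug: An inner join excludes parents with zero children

Fix: Use LEFT JOIN so parents without children still appear (COUNT(c.id) gives 0)

Corrected query:
SELECT p.name, COUNT(c.id) FROM departments p LEFT JOIN staff c ON c.dept_id = p.id GROUP BY p.name

Result:
name      | COUNT(c.id)
----------+------------
Legal     | 2          
Marketing | 5          
Sales     | 0          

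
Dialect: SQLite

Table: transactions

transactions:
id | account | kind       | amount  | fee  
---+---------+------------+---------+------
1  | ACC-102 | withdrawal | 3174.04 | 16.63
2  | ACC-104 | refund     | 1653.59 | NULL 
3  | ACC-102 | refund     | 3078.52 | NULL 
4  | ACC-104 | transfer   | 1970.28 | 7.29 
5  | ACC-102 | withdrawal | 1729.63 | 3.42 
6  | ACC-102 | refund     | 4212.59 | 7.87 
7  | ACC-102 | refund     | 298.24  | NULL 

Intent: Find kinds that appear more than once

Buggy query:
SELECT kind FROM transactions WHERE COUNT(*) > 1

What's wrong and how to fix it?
Bug: WHERE can't reference COUNT(*); aggregates are computed after WHERE

Fix: GROUP BY kind, then filter groups with HAVING COUNT(*) > 1

Corrected query:
SELECT kind FROM transactions GROUP BY kind HAVING COUNT(*) > 1

Result:
kind      
----------
refund    
withdrawal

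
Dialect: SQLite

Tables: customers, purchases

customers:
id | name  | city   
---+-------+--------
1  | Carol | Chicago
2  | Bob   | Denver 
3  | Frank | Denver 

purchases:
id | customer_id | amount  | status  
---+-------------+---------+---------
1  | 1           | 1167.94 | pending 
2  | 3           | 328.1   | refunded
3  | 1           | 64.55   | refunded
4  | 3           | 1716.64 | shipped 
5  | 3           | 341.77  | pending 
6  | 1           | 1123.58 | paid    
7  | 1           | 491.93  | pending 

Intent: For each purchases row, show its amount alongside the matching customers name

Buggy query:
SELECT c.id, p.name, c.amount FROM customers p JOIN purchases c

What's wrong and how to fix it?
Bug: Missing join condition: each purchases row is matched to all customers rows instead of just its own

Fix: Add ON c.customer_id = p.id to the JOIN

Corrected query:
SELECT c.id, p.name, c.amount FROM customers p JOIN purchases c ON c.customer_id = p.id

Result:
id | name  | amount 
---+-------+--------
1  | Carol | 1167.94
2  | Frank | 328.1  
3  | Carol | 64.55  
4  | Frank | 1716.64
5  | Frank | 341.77 
6  | Carol | 1123.58
7  | Carol | 491.93 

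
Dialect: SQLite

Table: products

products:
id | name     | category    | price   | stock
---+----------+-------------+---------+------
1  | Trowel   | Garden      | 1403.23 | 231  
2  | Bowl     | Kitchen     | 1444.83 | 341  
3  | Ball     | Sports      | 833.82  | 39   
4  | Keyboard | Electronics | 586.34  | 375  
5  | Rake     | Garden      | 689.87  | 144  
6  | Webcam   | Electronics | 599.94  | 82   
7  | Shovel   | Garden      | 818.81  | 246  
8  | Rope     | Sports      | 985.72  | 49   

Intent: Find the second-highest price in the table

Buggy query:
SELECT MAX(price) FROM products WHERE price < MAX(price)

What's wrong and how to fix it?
Bug: MAX(price) on the right of the comparison is an aggregate-in-WHERE error

Fix: Compute the overall MAX in a subquery, then take MAX of rows below it

Corrected query:
SELECT MAX(price) FROM products WHERE price < (SELECT MAX(price) FROM products)

Result:
MAX(price)
----------
1403.23   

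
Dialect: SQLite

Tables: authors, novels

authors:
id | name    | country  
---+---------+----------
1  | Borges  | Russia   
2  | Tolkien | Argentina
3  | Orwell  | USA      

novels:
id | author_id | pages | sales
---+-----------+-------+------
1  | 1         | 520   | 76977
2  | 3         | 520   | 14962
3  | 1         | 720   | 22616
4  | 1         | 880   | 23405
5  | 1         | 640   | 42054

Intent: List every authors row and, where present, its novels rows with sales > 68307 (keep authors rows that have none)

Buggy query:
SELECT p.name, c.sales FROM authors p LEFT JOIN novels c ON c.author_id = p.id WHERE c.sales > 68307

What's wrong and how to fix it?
Bug: A WHERE condition on the right-hand table after LEFT JOIN drops unmatched parents

Fix: Put 'c.sales > 68307' in the JOIN's ON clause instead of WHERE

Corrected query:
SELECT p.name, c.sales FROM authors p LEFT JOIN novels c ON c.author_id = p.id AND c.sales > 68307

Result:
name    | sales
--------+------
Borges  | 76977
Tolkien | NULL 
Orwell  | NULL 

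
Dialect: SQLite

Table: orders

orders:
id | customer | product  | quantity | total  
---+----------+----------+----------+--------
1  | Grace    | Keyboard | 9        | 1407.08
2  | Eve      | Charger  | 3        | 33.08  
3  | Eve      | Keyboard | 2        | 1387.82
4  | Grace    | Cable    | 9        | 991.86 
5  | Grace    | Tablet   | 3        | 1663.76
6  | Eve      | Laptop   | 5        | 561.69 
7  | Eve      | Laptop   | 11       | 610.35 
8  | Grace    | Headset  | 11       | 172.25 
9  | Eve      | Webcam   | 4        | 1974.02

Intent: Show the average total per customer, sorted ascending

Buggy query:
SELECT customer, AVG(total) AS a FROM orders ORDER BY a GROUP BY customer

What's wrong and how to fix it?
Bug: GROUP BY must precede ORDER BY

Fix: Move ORDER BY to the end, after GROUP BY

Corrected query:
SELECT customer, AVG(total) AS a FROM orders GROUP BY customer ORDER BY a

Result:
customer | a        
---------+----------
Eve      | 913.392  
Grace    | 1058.7375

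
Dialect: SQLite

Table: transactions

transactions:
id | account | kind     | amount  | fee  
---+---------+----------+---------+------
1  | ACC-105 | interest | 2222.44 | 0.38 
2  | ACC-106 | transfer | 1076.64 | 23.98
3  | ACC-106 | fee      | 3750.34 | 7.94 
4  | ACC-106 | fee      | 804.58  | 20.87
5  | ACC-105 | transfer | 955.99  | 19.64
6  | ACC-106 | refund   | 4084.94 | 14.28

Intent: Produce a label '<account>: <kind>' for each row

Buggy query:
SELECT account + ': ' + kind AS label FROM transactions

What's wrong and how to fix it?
Bug: '+' is numeric addition; on text columns SQLite converts them to 0 instead of concatenating

Fix: Replace + with || to concatenate text

Corrected query:
SELECT account || ': ' || kind AS label FROM transactions

Result:
label            
-----------------
ACC-105: interest
ACC-106: transfer
ACC-106: fee     
ACC-106: fee     
ACC-105: transfer
ACC-106: refund  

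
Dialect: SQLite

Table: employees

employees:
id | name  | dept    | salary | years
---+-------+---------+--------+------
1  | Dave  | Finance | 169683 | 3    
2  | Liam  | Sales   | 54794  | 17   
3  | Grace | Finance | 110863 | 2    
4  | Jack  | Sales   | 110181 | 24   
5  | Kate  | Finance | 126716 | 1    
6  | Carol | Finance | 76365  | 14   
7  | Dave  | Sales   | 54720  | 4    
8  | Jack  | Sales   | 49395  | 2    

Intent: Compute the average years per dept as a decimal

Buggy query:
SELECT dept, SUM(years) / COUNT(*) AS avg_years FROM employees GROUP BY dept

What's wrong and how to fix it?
Bug: SUM(years) and COUNT(*) are both integers; the division truncates the fractional part

Fix: Multiply by 1.0 (or CAST to REAL) to force floating-point division

Corrected query:
SELECT dept, SUM(years) * 1.0 / COUNT(*) AS avg_years FROM employees GROUP BY dept

Result:
dept    | avg_years
--------+----------
Finance | 5        
Sales   | 11.75    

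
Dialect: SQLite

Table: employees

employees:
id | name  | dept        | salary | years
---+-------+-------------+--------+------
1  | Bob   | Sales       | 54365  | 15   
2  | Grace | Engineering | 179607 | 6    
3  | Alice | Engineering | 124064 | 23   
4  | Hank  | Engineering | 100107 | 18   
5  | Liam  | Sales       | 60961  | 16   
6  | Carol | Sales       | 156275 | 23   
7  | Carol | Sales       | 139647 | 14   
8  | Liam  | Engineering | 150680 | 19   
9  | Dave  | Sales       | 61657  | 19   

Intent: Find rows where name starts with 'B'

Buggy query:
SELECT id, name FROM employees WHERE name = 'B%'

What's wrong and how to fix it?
Bug: '=' compares the literal string including the % character; pattern matching needs LIKE

Fix: Use LIKE for wildcard pattern matching

Corrected query:
SELECT id, name FROM employees WHERE name LIKE 'B%'

Result:
id | name
---+-----
1  | Bob 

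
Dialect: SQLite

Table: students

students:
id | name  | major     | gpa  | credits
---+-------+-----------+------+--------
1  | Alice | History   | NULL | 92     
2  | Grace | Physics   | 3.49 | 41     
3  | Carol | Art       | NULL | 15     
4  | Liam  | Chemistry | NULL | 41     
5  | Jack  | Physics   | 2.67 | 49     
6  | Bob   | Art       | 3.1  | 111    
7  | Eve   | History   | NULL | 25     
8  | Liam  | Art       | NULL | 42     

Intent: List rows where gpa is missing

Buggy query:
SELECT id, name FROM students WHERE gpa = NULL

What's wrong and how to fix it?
Bug: Comparing to NULL with '=' never matches; NULL = NULL is unknown, not true

Fix: Replace '= NULL' with 'IS NULL'

Corrected query:
SELECT id, name FROM students WHERE gpa IS NULL

Result:
id | name 
---+------
1  | Alice
3  | Carol
4  | Liam 
7  | Eve  
8  | Liam 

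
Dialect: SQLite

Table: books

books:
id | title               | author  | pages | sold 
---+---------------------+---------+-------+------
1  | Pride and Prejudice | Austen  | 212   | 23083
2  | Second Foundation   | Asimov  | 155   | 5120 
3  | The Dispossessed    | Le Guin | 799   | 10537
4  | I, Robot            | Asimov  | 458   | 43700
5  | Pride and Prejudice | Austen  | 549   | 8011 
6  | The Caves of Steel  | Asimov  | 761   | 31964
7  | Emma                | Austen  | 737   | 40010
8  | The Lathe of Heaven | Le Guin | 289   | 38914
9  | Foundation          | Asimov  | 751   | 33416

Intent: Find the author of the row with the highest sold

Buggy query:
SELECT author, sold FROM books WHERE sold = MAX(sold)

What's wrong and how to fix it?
Bug: MAX(sold) is an aggregate and cannot be used directly in WHERE

Fix: Use a subquery: WHERE sold = (SELECT MAX(sold) FROM books)

Corrected query:
SELECT author, sold FROM books WHERE sold = (SELECT MAX(sold) FROM books)

Result:
author | sold 
-------+------
Asimov | 43700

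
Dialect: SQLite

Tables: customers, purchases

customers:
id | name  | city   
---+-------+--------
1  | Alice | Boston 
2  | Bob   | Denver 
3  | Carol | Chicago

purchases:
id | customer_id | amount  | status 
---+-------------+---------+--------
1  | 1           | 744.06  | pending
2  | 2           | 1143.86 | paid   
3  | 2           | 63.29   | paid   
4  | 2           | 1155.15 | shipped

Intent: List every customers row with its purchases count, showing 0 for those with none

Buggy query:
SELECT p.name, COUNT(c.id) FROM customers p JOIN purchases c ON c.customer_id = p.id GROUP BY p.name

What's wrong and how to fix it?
Bug: INNER JOIN drops customers rows that have no matching purchases rows

Fix: Switch to LEFT JOIN to retain unmatched parent rows

Corrected query:
SELECT p.name, COUNT(c.id) FROM customers p LEFT JOIN purchases c ON c.customer_id = p.id GROUP BY p.name

Result:
name  | COUNT(c.id)
------+------------
Alice | 1          
Bob   | 3          
Carol | 0          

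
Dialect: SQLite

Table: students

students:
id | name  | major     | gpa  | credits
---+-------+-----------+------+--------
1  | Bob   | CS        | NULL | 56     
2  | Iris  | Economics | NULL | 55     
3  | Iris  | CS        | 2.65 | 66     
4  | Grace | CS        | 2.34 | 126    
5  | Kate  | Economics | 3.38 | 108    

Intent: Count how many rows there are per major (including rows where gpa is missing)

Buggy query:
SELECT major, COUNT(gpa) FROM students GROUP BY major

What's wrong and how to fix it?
Bug: COUNT(gpa) skips NULLs, so groups with missing gpa are undercounted

Fix: Use COUNT(*) to count all rows regardless of NULL

Corrected query:
SELECT major, COUNT(*) FROM students GROUP BY major

Result:
major     | COUNT(*)
----------+---------
CS        | 3       
Economics | 2       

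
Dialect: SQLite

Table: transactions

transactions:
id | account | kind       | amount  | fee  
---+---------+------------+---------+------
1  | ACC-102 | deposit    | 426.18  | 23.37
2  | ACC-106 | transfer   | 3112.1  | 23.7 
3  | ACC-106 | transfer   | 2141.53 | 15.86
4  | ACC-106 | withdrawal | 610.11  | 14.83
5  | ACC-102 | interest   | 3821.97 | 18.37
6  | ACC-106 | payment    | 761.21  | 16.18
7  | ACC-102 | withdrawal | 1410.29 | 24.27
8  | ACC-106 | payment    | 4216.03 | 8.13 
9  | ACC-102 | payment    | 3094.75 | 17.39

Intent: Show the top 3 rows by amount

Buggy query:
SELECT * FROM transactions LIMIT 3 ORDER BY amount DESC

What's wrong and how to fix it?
Bug: ORDER BY cannot follow LIMIT; LIMIT is the final clause

Fix: Sort with ORDER BY, then apply LIMIT

Corrected query:
SELECT * FROM transactions ORDER BY amount DESC LIMIT 3

Result:
id | account | kind     | amount  | fee  
---+---------+----------+---------+------
8  | ACC-106 | payment  | 4216.03 | 8.13 
5  | ACC-102 | interest | 3821.97 | 18.37
2  | ACC-106 | transfer | 3112.1  | 23.7 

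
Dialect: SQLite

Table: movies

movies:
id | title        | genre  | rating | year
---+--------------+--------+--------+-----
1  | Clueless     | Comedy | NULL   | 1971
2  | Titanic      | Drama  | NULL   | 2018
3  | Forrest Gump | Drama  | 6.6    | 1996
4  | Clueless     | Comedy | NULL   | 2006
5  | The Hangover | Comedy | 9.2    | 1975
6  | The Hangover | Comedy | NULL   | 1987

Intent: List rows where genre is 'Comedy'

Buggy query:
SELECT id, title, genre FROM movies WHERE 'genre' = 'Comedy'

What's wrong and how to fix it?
Bug: 'genre' in single quotes is a string literal, not the column; the comparison is literal-vs-literal and never true

Fix: Reference the column as genre without single quotes

Corrected query:
SELECT id, title, genre FROM movies WHERE genre = 'Comedy'

Result:
id | title        | genre 
---+--------------+-------
1  | Clueless     | Comedy
4  | Clueless     | Comedy
5  | The Hangover | Comedy
6  | The Hangover | Comedy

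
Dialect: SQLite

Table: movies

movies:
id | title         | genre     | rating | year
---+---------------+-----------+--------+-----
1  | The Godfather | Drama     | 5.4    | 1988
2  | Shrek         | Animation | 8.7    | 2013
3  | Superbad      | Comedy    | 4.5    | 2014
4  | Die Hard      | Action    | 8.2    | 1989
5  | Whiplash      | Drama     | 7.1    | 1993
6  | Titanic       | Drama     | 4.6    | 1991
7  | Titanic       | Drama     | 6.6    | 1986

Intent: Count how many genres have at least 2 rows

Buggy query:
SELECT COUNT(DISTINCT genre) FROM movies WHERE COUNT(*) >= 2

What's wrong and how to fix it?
Bug: COUNT(*) cannot appear in WHERE; the per-group count doesn't exist yet

Fix: Group first with HAVING COUNT(*) >= 2, then COUNT the resulting groups

Corrected query:
SELECT COUNT(*) FROM (SELECT genre FROM movies GROUP BY genre HAVING COUNT(*) >= 2)

Result:
COUNT(*)
--------
1       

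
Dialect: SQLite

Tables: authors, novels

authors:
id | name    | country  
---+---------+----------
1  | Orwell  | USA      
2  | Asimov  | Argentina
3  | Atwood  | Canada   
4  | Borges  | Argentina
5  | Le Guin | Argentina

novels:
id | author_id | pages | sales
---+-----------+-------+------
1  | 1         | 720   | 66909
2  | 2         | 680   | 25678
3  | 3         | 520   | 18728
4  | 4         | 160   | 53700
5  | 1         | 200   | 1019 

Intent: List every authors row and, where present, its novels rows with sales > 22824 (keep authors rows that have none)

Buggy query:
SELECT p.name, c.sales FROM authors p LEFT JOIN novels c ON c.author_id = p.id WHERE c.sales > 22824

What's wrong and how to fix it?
Bug: Filtering c.sales in WHERE discards the NULL rows produced by LEFT JOIN, turning it into an inner join

Fix: Put 'c.sales > 22824' in the JOIN's ON clause instead of WHERE

Corrected query:
SELECT p.name, c.sales FROM authors p LEFT JOIN novels c ON c.author_id = p.id AND c.sales > 22824

Result:
name    | sales
--------+------
Orwell  | 66909
Asimov  | 25678
Atwood  | NULL 
Borges  | 53700
Le Guin | NULL 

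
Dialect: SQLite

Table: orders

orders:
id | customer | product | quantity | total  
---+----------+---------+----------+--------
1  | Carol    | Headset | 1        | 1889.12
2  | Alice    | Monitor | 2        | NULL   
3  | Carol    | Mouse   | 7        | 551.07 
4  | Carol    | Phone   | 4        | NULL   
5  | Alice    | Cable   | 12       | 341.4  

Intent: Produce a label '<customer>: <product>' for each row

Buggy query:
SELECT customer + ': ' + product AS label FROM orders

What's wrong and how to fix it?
Bug: '+' is numeric addition; on text columns SQLite converts them to 0 instead of concatenating

Fix: Replace + with || to concatenate text

Corrected query:
SELECT customer || ': ' || product AS label FROM orders

Result:
label         
--------------
Carol: Headset
Alice: Monitor
Carol: Mouse  
Carol: Phone  
Alice: Cable  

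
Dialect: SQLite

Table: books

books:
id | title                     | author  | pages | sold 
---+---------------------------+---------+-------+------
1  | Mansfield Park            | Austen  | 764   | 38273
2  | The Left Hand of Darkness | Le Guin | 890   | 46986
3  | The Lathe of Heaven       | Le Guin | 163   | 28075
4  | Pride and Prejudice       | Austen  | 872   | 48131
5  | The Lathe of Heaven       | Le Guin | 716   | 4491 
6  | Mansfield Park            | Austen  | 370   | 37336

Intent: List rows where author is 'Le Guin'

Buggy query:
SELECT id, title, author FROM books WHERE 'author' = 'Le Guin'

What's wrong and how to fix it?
Bug: Single quotes denote string literals in SQL; the column name is being compared as a constant string

Fix: Reference the column as author without single quotes

Corrected query:
SELECT id, title, author FROM books WHERE author = 'Le Guin'

Result:
id | title                     | author 
---+---------------------------+--------
2  | The Left Hand of Darkness | Le Guin
3  | The Lathe of Heaven       | Le Guin
5  | The Lathe of Heaven       | Le Guin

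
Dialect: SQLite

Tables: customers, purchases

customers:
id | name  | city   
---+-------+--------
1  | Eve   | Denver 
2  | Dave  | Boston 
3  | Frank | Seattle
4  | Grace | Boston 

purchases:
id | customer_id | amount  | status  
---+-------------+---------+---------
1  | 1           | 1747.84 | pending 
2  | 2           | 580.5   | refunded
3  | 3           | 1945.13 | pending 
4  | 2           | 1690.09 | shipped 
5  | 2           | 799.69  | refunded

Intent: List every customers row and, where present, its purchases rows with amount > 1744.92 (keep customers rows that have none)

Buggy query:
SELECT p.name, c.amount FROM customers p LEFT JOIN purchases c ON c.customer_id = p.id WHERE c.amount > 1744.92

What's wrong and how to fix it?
Bug: Filtering c.amount in WHERE discards the NULL rows produced by LEFT JOIN, turning it into an inner join

Fix: Move the right-table condition into the ON clause so unmatched parents are kept

Corrected query:
SELECT p.name, c.amount FROM customers p LEFT JOIN purchases c ON c.customer_id = p.id AND c.amount > 1744.92

Result:
name  | amount 
------+--------
Eve   | 1747.84
Dave  | NULL   
Frank | 1945.13
Grace | NULL   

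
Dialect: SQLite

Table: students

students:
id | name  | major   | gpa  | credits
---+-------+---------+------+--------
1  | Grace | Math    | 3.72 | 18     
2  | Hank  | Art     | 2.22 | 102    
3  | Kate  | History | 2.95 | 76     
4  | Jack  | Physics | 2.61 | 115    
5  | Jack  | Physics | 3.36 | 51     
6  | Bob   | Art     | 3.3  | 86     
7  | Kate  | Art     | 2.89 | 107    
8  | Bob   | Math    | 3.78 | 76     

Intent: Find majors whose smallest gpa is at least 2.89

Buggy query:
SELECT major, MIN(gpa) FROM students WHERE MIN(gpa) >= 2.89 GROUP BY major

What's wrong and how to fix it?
Bug: Aggregates like MIN are computed per group after WHERE runs

Fix: Use HAVING for the per-group MIN condition

Corrected query:
SELECT major, MIN(gpa) FROM students GROUP BY major HAVING MIN(gpa) >= 2.89

Result:
major   | MIN(gpa)
--------+---------
History | 2.95    
Math    | 3.72    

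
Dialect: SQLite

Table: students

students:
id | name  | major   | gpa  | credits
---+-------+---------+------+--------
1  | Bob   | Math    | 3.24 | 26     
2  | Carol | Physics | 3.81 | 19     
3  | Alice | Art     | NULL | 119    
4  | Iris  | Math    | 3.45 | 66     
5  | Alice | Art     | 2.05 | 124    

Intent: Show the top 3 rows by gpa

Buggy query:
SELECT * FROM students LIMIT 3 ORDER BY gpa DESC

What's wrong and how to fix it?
Bug: ORDER BY cannot follow LIMIT; LIMIT is the final clause

Fix: Sort with ORDER BY, then apply LIMIT

Corrected query:
SELECT * FROM students ORDER BY gpa DESC LIMIT 3

Result:
id | name  | major   | gpa  | credits
---+-------+---------+------+--------
2  | Carol | Physics | 3.81 | 19     
4  | Iris  | Math    | 3.45 | 66     
1  | Bob   | Math    | 3.24 | 26     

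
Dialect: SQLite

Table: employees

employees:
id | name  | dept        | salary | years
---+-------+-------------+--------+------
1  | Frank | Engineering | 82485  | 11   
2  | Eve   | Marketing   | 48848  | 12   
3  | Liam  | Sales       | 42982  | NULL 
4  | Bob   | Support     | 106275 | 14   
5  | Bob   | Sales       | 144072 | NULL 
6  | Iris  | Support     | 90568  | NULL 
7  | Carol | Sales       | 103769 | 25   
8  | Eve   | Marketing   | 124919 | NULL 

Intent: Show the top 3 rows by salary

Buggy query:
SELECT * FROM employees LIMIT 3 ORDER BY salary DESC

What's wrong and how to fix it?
Bug: ORDER BY cannot follow LIMIT; LIMIT is the final clause

Fix: Sort with ORDER BY, then apply LIMIT

Corrected query:
SELECT * FROM employees ORDER BY salary DESC LIMIT 3

Result:
id | name | dept      | salary | years
---+------+-----------+--------+------
5  | Bob  | Sales     | 144072 | NULL 
8  | Eve  | Marketing | 124919 | NULL 
4  | Bob  | Support   | 106275 | 14   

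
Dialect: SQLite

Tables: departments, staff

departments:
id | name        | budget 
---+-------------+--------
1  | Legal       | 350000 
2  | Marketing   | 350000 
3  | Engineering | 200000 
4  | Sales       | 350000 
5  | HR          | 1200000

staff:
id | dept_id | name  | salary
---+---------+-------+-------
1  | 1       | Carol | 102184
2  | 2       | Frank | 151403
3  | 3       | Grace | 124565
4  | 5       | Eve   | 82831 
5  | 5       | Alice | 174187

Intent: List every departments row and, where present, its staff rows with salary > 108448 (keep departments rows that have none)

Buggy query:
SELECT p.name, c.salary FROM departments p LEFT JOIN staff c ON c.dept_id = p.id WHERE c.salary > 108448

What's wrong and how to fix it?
Bug: A WHERE condition on the right-hand table after LEFT JOIN drops unmatched parents

Fix: Put 'c.salary > 108448' in the JOIN's ON clause instead of WHERE

Corrected query:
SELECT p.name, c.salary FROM departments p LEFT JOIN staff c ON c.dept_id = p.id AND c.salary > 108448

Result:
name        | salary
------------+-------
Legal       | NULL  
Marketing   | 151403
Engineering | 124565
Sales       | NULL  
HR          | 174187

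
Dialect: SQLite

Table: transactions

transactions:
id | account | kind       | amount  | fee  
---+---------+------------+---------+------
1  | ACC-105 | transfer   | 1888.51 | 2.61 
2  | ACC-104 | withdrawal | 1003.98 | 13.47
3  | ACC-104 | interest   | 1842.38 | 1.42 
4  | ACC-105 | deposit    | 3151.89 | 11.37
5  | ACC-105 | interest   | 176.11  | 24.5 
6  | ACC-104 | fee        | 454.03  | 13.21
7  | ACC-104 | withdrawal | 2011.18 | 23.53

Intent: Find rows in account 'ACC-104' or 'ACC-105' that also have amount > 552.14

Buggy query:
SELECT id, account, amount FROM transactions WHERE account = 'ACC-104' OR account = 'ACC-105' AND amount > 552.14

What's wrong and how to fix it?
Bug: Without parentheses, AND is evaluated before OR, so the amount filter only applies to the 'ACC-105' branch

Fix: Add parentheses around the OR so the AND applies to both alternatives

Corrected query:
SELECT id, account, amount FROM transactions WHERE (account = 'ACC-104' OR account = 'ACC-105') AND amount > 552.14

Result:
id | account | amount 
---+---------+--------
1  | ACC-105 | 1888.51
2  | ACC-104 | 1003.98
3  | ACC-104 | 1842.38
4  | ACC-105 | 3151.89
7  | ACC-104 | 2011.18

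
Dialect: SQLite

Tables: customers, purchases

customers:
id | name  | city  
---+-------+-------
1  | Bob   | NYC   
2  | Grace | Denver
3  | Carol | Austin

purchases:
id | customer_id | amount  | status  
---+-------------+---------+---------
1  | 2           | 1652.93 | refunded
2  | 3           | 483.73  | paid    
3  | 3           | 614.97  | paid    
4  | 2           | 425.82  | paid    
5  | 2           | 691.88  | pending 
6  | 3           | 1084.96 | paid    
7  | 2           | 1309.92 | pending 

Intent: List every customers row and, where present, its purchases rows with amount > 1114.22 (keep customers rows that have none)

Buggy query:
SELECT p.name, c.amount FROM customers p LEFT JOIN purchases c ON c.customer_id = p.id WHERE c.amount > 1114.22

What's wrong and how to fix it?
Bug: Filtering c.amount in WHERE discards the NULL rows produced by LEFT JOIN, turning it into an inner join

Fix: Put 'c.amount > 1114.22' in the JOIN's ON clause instead of WHERE

Corrected query:
SELECT p.name, c.amount FROM customers p LEFT JOIN purchases c ON c.customer_id = p.id AND c.amount > 1114.22

Result:
name  | amount 
------+--------
Bob   | NULL   
Grace | 1309.92
Grace | 1652.93
Carol | NULL   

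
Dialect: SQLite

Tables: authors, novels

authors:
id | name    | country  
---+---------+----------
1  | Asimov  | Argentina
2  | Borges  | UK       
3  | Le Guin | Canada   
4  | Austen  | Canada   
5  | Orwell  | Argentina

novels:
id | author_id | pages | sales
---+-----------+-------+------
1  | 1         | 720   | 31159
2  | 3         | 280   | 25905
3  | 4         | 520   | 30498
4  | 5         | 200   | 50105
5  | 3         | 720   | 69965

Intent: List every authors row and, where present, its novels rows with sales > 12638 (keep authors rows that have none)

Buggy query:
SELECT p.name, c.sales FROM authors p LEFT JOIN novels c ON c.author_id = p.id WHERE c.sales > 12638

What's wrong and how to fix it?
Bug: Filtering c.sales in WHERE discards the NULL rows produced by LEFT JOIN, turning it into an inner join

Fix: Move the right-table condition into the ON clause so unmatched parents are kept

Corrected query:
SELECT p.name, c.sales FROM authors p LEFT JOIN novels c ON c.author_id = p.id AND c.sales > 12638

Result:
name    | sales
--------+------
Asimov  | 31159
Borges  | NULL 
Le Guin | 25905
Le Guin | 69965
Austen  | 30498
Orwell  | 50105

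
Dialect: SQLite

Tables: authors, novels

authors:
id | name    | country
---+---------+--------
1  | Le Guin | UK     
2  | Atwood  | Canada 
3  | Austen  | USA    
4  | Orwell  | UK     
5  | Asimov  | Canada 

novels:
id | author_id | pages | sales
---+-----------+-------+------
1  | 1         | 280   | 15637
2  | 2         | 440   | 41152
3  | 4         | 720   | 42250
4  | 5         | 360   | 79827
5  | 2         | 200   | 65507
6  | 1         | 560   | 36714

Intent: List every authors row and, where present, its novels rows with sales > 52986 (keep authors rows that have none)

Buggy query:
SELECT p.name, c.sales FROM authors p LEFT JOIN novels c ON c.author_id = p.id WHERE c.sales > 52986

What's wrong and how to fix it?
Bug: Filtering c.sales in WHERE discards the NULL rows produced by LEFT JOIN, turning it into an inner join

Fix: Move the right-table condition into the ON clause so unmatched parents are kept

Corrected query:
SELECT p.name, c.sales FROM authors p LEFT JOIN novels c ON c.author_id = p.id AND c.sales > 52986

Result:
name    | sales
--------+------
Le Guin | NULL 
Atwood  | 65507
Austen  | NULL 
Orwell  | NULL 
Asimov  | 79827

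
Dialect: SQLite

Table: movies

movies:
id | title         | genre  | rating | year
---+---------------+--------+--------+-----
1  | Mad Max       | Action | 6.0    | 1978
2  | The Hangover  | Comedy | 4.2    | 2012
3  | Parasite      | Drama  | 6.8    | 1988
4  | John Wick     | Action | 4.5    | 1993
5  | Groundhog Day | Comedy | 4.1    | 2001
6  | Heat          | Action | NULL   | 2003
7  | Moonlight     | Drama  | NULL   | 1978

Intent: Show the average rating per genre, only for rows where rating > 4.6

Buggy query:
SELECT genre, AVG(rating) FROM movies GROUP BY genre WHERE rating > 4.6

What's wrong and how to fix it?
Bug: WHERE cannot follow GROUP BY

Fix: Place WHERE between FROM and GROUP BY

Corrected query:
SELECT genre, AVG(rating) FROM movies WHERE rating > 4.6 GROUP BY genre

Result:
genre  | AVG(rating)
-------+------------
Action | 6          
Drama  | 6.8        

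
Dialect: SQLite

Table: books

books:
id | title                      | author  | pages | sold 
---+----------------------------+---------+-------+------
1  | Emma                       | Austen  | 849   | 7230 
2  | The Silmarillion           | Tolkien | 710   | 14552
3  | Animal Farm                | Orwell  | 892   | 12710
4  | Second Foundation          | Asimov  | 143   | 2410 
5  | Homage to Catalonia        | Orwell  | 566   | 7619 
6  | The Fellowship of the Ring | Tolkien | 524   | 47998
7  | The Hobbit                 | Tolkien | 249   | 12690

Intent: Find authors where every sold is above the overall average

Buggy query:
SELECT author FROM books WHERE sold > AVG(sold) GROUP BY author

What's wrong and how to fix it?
Bug: WHERE evaluates per row before aggregation, so AVG() is unavailable

Fix: Use a subquery for AVG and a HAVING MIN(...) filter so the condition holds for every row in the group

Corrected query:
SELECT author FROM books GROUP BY author HAVING MIN(sold) > (SELECT AVG(sold) FROM books)

Result:
(no rows)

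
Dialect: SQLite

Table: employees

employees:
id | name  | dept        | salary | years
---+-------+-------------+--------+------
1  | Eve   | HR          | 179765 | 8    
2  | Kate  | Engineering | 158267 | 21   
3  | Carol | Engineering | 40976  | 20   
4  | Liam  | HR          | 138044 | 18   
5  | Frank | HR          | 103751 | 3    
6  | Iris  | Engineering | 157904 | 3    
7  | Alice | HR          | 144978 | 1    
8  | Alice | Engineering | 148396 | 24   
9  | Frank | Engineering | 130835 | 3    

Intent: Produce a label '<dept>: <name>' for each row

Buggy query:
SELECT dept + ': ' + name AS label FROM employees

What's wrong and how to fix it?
Bug: '+' is numeric addition; on text columns SQLite converts them to 0 instead of concatenating

Fix: Use the || operator for string concatenation

Corrected query:
SELECT dept || ': ' || name AS label FROM employees

Result:
label             
------------------
HR: Eve           
Engineering: Kate 
Engineering: Carol
HR: Liam          
HR: Frank         
Engineering: Iris 
HR: Alice         
Engineering: Alice
Engineering: Frank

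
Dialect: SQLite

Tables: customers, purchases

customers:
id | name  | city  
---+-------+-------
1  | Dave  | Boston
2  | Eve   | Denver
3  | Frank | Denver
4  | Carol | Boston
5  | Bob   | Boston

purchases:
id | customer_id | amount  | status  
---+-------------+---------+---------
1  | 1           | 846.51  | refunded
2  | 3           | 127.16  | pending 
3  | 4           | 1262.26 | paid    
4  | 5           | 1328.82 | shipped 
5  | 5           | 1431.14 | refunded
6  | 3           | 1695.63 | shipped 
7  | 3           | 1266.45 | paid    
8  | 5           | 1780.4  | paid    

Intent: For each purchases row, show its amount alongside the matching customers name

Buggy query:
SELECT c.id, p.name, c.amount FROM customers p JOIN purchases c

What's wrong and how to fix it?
Bug: JOIN with no ON clause produces a cartesian product; every purchases row pairs with every customers row

Fix: Add ON c.customer_id = p.id to the JOIN

Corrected query:
SELECT c.id, p.name, c.amount FROM customers p JOIN purchases c ON c.customer_id = p.id

Result:
id | name  | amount 
---+-------+--------
1  | Dave  | 846.51 
2  | Frank | 127.16 
3  | Carol | 1262.26
4  | Bob   | 1328.82
5  | Bob   | 1431.14
6  | Frank | 1695.63
7  | Frank | 1266.45
8  | Bob   | 1780.4 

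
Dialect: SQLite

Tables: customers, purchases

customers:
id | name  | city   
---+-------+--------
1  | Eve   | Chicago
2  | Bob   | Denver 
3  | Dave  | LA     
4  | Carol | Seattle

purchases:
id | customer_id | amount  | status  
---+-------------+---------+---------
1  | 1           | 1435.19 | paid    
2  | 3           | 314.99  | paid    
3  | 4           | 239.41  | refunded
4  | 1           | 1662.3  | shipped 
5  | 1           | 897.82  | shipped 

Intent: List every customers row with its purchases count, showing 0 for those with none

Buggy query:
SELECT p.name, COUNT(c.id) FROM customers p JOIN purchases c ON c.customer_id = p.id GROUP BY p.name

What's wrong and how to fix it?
Bug: An inner join excludes parents with zero children

Fix: Switch to LEFT JOIN to retain unmatched parent rows

Corrected query:
SELECT p.name, COUNT(c.id) FROM customers p LEFT JOIN purchases c ON c.customer_id = p.id GROUP BY p.name

Result:
name  | COUNT(c.id)
------+------------
Bob   | 0          
Carol | 1          
Dave  | 1          
Eve   | 3          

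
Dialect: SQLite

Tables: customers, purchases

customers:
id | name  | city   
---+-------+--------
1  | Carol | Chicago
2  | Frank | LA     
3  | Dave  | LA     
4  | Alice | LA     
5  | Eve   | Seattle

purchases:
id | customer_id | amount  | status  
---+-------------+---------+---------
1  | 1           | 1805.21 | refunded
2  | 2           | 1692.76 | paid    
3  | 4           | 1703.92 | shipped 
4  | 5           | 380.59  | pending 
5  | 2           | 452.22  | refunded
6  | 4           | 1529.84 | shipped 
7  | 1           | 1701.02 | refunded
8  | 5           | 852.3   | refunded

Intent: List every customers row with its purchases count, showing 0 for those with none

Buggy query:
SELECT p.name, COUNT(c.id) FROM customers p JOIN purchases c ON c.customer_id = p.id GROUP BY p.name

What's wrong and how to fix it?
Bug: An inner join excludes parents with zero children

Fix: Use LEFT JOIN so parents without children still appear (COUNT(c.id) gives 0)

Corrected query:
SELECT p.name, COUNT(c.id) FROM customers p LEFT JOIN purchases c ON c.customer_id = p.id GROUP BY p.name

Result:
name  | COUNT(c.id)
------+------------
Alice | 2          
Carol | 2          
Dave  | 0          
Eve   | 2          
Frank | 2          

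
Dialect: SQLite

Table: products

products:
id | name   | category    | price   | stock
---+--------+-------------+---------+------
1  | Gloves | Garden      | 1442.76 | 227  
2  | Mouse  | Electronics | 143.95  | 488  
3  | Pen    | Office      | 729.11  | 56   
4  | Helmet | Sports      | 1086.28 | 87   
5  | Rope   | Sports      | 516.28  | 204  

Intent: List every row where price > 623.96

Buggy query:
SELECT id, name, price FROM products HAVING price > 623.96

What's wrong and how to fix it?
Bug: This is a non-aggregate query (no GROUP BY, no aggregates), so in SQLite the HAVING clause is invalid here; a row-level condition belongs in WHERE

Fix: Use WHERE for row-level filtering

Corrected query:
SELECT id, name, price FROM products WHERE price > 623.96

Result:
id | name   | price  
---+--------+--------
1  | Gloves | 1442.76
3  | Pen    | 729.11 
4  | Helmet | 1086.28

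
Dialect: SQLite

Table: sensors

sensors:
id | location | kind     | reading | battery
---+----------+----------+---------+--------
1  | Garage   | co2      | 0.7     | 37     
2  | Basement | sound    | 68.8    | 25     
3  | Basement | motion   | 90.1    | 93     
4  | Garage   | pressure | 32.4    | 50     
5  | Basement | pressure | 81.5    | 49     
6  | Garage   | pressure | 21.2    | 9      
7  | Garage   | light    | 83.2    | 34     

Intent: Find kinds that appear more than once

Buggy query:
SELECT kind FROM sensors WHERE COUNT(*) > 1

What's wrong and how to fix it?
Bug: COUNT(*) is an aggregate and cannot be used in WHERE

Fix: GROUP BY kind, then filter groups with HAVING COUNT(*) > 1

Corrected query:
SELECT kind FROM sensors GROUP BY kind HAVING COUNT(*) > 1

Result:
kind    
--------
pressure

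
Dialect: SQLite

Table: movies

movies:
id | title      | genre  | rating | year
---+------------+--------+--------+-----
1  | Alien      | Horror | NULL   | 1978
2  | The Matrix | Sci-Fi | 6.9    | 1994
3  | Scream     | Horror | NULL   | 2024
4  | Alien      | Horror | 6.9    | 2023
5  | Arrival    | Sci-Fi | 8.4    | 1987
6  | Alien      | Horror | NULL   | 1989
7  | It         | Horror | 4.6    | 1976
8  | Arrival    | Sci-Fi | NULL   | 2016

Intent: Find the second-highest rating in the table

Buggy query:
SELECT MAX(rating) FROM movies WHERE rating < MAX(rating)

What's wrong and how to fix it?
Bug: MAX(rating) on the right of the comparison is an aggregate-in-WHERE error

Fix: Compute the overall MAX in a subquery, then take MAX of rows below it

Corrected query:
SELECT MAX(rating) FROM movies WHERE rating < (SELECT MAX(rating) FROM movies)

Result:
MAX(rating)
-----------
6.9        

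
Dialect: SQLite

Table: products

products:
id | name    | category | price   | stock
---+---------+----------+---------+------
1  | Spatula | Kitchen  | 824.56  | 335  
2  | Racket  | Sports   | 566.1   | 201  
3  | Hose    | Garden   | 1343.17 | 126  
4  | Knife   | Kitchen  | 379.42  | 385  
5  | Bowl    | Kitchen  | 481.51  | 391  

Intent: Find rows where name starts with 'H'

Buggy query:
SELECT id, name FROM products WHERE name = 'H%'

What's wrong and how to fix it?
Bug: '=' compares the literal string including the % character; pattern matching needs LIKE

Fix: Replace '=' with LIKE so 'H%' is treated as a pattern

Corrected query:
SELECT id, name FROM products WHERE name LIKE 'H%'

Result:
id | name
---+-----
3  | Hose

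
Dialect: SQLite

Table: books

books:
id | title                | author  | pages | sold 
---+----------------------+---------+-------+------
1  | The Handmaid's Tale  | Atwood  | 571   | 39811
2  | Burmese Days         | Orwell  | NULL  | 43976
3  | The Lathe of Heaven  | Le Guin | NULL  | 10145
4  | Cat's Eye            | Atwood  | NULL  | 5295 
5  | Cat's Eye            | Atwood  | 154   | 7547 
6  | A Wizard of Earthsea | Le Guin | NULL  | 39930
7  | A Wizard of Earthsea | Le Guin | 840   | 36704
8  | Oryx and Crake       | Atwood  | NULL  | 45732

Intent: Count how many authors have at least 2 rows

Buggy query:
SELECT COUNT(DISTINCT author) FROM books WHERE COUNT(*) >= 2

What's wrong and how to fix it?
Bug: COUNT(*) cannot appear in WHERE; the per-group count doesn't exist yet

Fix: Use a subquery that GROUPs and filters with HAVING, then count its rows

Corrected query:
SELECT COUNT(*) FROM (SELECT author FROM books GROUP BY author HAVING COUNT(*) >= 2)

Result:
COUNT(*)
--------
2       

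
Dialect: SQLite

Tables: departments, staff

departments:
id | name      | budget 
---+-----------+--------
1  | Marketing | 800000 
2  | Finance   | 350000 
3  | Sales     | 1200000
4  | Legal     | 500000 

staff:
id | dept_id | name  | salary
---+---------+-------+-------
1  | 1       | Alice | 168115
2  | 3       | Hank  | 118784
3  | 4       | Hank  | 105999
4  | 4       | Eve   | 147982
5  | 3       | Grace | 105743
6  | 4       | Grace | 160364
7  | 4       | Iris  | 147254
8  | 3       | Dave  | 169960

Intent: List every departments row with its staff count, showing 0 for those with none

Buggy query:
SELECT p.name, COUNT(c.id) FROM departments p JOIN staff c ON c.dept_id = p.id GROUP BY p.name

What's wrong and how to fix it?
Bug: INNER JOIN drops departments rows that have no matching staff rows

Fix: Use LEFT JOIN so parents without children still appear (COUNT(c.id) gives 0)

Corrected query:
SELECT p.name, COUNT(c.id) FROM departments p LEFT JOIN staff c ON c.dept_id = p.id GROUP BY p.name

Result:
name      | COUNT(c.id)
----------+------------
Finance   | 0          
Legal     | 4          
Marketing | 1          
Sales     | 3          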